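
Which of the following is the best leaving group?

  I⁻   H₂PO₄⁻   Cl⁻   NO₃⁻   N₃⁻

I⁻

I⁻: pKₐ(HI) ≈ -10
Cl⁻: pKₐ(HCl) ≈ -7
NO₃⁻: pKₐ(HNO₃) ≈ -1.3
H₂PO₄⁻: pKₐ(H₃PO₄) ≈ 2.1
N₃⁻: pKₐ(HN₃) ≈ 4.7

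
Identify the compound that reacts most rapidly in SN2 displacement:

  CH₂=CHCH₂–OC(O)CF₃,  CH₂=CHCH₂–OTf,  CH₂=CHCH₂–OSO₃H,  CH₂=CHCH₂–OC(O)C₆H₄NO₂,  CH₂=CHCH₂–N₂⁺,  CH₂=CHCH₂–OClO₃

CH₂=CHCH₂–N₂⁺

The skeletons are identical, so relative rate is governed entirely by leaving-group ability.
The more stable X⁻ (or X) is on its own — i.e. the weaker a base it is — the better a leaving group it makes.
CH₂=CHCH₂–N₂⁺ loses N₂: no meaningful conjugate acid; N₂ departs as an exceptionally stable neutral molecule
CH₂=CHCH₂–OTf loses OTf⁻: pKₐ(CF₃SO₃H (triflic acid)) ≈ -14
CH₂=CHCH₂–OClO₃ loses ClO₄⁻: pKₐ(HClO₄) ≈ -10
CH₂=CHCH₂–OSO₃H loses HSO₄⁻: pKₐ(H₂SO₄) ≈ -3
CH₂=CHCH₂–OC(O)CF₃ loses CF₃COO⁻: pKₐ(CF₃COOH) ≈ 0.2
CH₂=CHCH₂–OC(O)C₆H₄NO₂ loses p-O₂N–C₆H₄–COO⁻: pKₐ(p-nitrobenzoic acid) ≈ 3.4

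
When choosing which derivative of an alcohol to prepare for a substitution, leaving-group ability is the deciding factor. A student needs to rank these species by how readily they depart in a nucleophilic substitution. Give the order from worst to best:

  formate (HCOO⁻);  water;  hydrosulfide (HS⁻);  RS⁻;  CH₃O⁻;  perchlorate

The more stable X⁻ (or X) is on its own — i.e. the weaker a base it is — the better a leaving group it makes.
perchlorate: pKₐ(HClO₄) ≈ -10
water: pKₐ(H₃O⁺) ≈ -1.7
formate (HCOO⁻): pKₐ(HCOOH) ≈ 3.8
hydrosulfide (HS⁻): pKₐ(H₂S) ≈ 7
RS⁻: pKₐ(RSH (a thiol)) ≈ 10.5
CH₃O⁻: pKₐ(CH₃OH) ≈ 15.5
Listed from poorest to best leaving group as asked.

CH₃O⁻ < RS⁻ < hydrosulfide (HS⁻) < formate (HCOO⁻) < water < perchlorate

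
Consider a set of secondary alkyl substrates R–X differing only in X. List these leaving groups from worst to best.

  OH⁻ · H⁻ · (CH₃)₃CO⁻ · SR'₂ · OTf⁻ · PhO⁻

H⁻ < (CH₃)₃CO⁻ < OH⁻ < PhO⁻ < SR'₂ < OTf⁻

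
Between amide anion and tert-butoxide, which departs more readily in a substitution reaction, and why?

tert-butoxide

tert-butoxide is the better leaving group.
pKₐ(t-BuOH) ≈ 18 versus pKₐ(NH₃) ≈ 38: tert-butoxide is the much weaker base.
Bulky, strongly basic alkoxide.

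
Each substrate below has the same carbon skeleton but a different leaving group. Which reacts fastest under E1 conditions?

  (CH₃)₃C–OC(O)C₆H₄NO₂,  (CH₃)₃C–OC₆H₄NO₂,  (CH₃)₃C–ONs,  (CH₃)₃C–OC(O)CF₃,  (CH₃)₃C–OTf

(CH₃)₃C–OTf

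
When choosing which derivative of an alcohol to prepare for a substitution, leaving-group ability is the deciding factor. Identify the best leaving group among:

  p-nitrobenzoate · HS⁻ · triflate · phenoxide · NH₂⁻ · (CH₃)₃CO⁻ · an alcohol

triflate: pKₐ(CF₃SO₃H (triflic acid)) ≈ -14
an alcohol: pKₐ(R'OH₂⁺) ≈ -2.4
p-nitrobenzoate: pKₐ(p-nitrobenzoic acid) ≈ 3.4
HS⁻: pKₐ(H₂S) ≈ 7
phenoxide: pKₐ(C₆H₅OH (phenol)) ≈ 10
(CH₃)₃CO⁻: pKₐ(t-BuOH) ≈ 18
NH₂⁻: pKₐ(NH₃) ≈ 38

triflate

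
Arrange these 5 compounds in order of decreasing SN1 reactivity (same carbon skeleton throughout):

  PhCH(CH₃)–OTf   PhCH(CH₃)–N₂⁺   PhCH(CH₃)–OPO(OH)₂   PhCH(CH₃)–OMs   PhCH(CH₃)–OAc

Identical carbon frameworks mean the comparison reduces to leaving-group quality.
The more stable X⁻ (or X) is on its own — i.e. the weaker a base it is — the better a leaving group it makes.
PhCH(CH₃)–N₂⁺ loses N₂: no meaningful conjugate acid; N₂ departs as an exceptionally stable neutral molecule
PhCH(CH₃)–OTf loses OTf⁻: pKₐ(CF₃SO₃H (triflic acid)) ≈ -14
PhCH(CH₃)–OMs loses OMs⁻: pKₐ(CH₃SO₃H (MsOH)) ≈ -1.9
PhCH(CH₃)–OPO(OH)₂ loses H₂PO₄⁻: pKₐ(H₃PO₄) ≈ 2.1
PhCH(CH₃)–OAc loses AcO⁻: pKₐ(CH₃COOH) ≈ 4.8

PhCH(CH₃)–N₂⁺ > PhCH(CH₃)–OTf > PhCH(CH₃)–OMs > PhCH(CH₃)–OPO(OH)₂ > PhCH(CH₃)–OAc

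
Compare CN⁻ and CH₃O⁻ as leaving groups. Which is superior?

CN⁻

CN⁻ is the better leaving group.
pKₐ(HCN) ≈ 9.2 versus pKₐ(CH₃OH) ≈ 15.5: CN⁻ is the much weaker base.
Sp carbon stabilises the charge somewhat, but still a poor LG.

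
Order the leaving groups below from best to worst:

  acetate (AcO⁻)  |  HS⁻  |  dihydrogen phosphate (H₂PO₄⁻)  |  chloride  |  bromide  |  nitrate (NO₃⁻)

bromide > chloride > nitrate (NO₃⁻) > dihydrogen phosphate (H₂PO₄⁻) > acetate (AcO⁻) > HS⁻

The more stable X⁻ (or X) is on its own — i.e. the weaker a base it is — the better a leaving group it makes.
bromide: pKₐ(HBr) ≈ -9 — weak base; good leaving group
chloride: pKₐ(HCl) ≈ -7
nitrate (NO₃⁻): pKₐ(HNO₃) ≈ -1.3 — resonance-delocalised over three oxygens
dihydrogen phosphate (H₂PO₄⁻): pKₐ(H₃PO₄) ≈ 2.1 — moderate base; biological leaving group after further activation
acetate (AcO⁻): pKₐ(CH₃COOH) ≈ 4.8
HS⁻: pKₐ(H₂S) ≈ 7 — larger and more polarisable than the oxygen analogue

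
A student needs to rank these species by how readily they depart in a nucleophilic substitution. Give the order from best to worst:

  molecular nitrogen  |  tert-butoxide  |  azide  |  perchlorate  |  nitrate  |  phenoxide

molecular nitrogen > perchlorate > nitrate > azide > phenoxide > tert-butoxide

molecular nitrogen: no meaningful conjugate acid; N₂ departs as an exceptionally stable neutral molecule
perchlorate: pKₐ(HClO₄) ≈ -10
nitrate: pKₐ(HNO₃) ≈ -1.3
azide: pKₐ(HN₃) ≈ 4.7
phenoxide: pKₐ(C₆H₅OH (phenol)) ≈ 10 — resonance into the ring helps, but still a poor LG
tert-butoxide: pKₐ(t-BuOH) ≈ 18 — bulky, strongly basic alkoxide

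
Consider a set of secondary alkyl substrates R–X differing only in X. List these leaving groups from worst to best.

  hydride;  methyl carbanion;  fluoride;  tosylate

methyl carbanion < hydride < fluoride < tosylate

A good leaving group is a weak base: the lower the pKₐ of its conjugate acid, the more readily it departs.
tosylate: pKₐ(p-CH₃C₆H₄SO₃H (TsOH)) ≈ -2.8 — resonance-delocalised arenesulfonate
fluoride: pKₐ(HF) ≈ 3.2 — small and strongly basic; the poor halide leaving group
hydride: pKₐ(H₂) ≈ 36
methyl carbanion: pKₐ(CH₄) ≈ 48 — unstabilised carbanion; the worst conceivable leaving group
Listed from poorest to best leaving group as asked.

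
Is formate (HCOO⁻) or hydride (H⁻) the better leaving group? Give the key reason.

formate (HCOO⁻) is the better leaving group.
pKₐ(HCOOH) ≈ 3.8 versus pKₐ(H₂) ≈ 36: formate (HCOO⁻) is the much weaker base.
Resonance-stabilised carboxylate.

formate (HCOO⁻)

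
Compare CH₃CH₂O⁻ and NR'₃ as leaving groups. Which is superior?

NR'₃

NR'₃ is the better leaving group.
pKₐ(R'₃NH⁺) ≈ 10.7 versus pKₐ(CH₃CH₂OH) ≈ 16: NR'₃ is the much weaker base.
Neutral but still a fairly strong base; Hofmann-elimination LG.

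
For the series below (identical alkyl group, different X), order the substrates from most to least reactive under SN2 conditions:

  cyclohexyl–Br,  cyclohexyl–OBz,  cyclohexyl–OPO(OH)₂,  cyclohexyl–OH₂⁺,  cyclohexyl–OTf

Identical carbon frameworks mean the comparison reduces to leaving-group quality.
A good leaving group is a weak base: the lower the pKₐ of its conjugate acid, the more readily it departs.
cyclohexyl–OTf loses OTf⁻: pKₐ(CF₃SO₃H (triflic acid)) ≈ -14
cyclohexyl–Br loses Br⁻: pKₐ(HBr) ≈ -9
cyclohexyl–OH₂⁺ loses H₂O: pKₐ(H₃O⁺) ≈ -1.7
cyclohexyl–OPO(OH)₂ loses H₂PO₄⁻: pKₐ(H₃PO₄) ≈ 2.1
cyclohexyl–OBz loses PhCOO⁻: pKₐ(C₆H₅COOH) ≈ 4.2

cyclohexyl–OTf > cyclohexyl–Br > cyclohexyl–OH₂⁺ > cyclohexyl–OPO(OH)₂ > cyclohexyl–OBz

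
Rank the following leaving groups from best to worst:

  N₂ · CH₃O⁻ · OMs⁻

N₂ > OMs⁻ > CH₃O⁻

N₂: no meaningful conjugate acid; N₂ departs as an exceptionally stable neutral molecule
OMs⁻: pKₐ(CH₃SO₃H (MsOH)) ≈ -1.9 — resonance-delocalised alkanesulfonate
CH₃O⁻: pKₐ(CH₃OH) ≈ 15.5 — strong base; alkoxides do not leave unassisted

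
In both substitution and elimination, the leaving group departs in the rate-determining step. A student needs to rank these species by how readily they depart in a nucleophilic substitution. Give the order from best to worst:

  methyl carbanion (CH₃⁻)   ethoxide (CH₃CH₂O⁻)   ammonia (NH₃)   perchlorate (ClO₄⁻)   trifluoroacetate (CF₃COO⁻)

The more stable X⁻ (or X) is on its own — i.e. the weaker a base it is — the better a leaving group it makes.
perchlorate (ClO₄⁻): pKₐ(HClO₄) ≈ -10 — extremely weak base; rarely used for safety reasons
trifluoroacetate (CF₃COO⁻): pKₐ(CF₃COOH) ≈ 0.2 — strongly electron-withdrawing CF₃ stabilises the carboxylate
ammonia (NH₃): pKₐ(NH₄⁺) ≈ 9.2 — neutral but moderately basic; leaves from R–NH₃⁺
ethoxide (CH₃CH₂O⁻): pKₐ(CH₃CH₂OH) ≈ 16
methyl carbanion (CH₃⁻): pKₐ(CH₄) ≈ 48

perchlorate (ClO₄⁻) > trifluoroacetate (CF₃COO⁻) > ammonia (NH₃) > ethoxide (CH₃CH₂O⁻) > methyl carbanion (CH₃⁻)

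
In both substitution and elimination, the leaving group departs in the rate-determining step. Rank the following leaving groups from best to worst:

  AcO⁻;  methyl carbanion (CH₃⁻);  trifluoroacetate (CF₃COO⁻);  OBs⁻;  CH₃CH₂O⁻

Leaving-group ability tracks the stability of the departed species; conjugate-acid pKₐ is the usual yardstick (lower pKₐ → better LG).
OBs⁻: pKₐ(p-BrC₆H₄SO₃H) ≈ -2.8 — arenesulfonate with a p-bromo substituent
trifluoroacetate (CF₃COO⁻): pKₐ(CF₃COOH) ≈ 0.2 — strongly electron-withdrawing CF₃ stabilises the carboxylate
AcO⁻: pKₐ(CH₃COOH) ≈ 4.8 — resonance-stabilised but still a weak base
CH₃CH₂O⁻: pKₐ(CH₃CH₂OH) ≈ 16 — strong base; alkoxides do not leave unassisted
methyl carbanion (CH₃⁻): pKₐ(CH₄) ≈ 48 — unstabilised carbanion; the worst conceivable leaving group

OBs⁻ > trifluoroacetate (CF₃COO⁻) > AcO⁻ > CH₃CH₂O⁻ > methyl carbanion (CH₃⁻)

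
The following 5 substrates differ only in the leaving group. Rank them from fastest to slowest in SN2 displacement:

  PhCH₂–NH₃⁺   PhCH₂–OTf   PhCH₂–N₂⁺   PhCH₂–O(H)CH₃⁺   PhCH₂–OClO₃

With the same alkyl group throughout, only the leaving group differentiates the rates.
Rank by basicity of the departing species: weakest base leaves most easily.
PhCH₂–N₂⁺ loses N₂: no meaningful conjugate acid; N₂ departs as an exceptionally stable neutral molecule
PhCH₂–OTf loses OTf⁻: pKₐ(CF₃SO₃H (triflic acid)) ≈ -14
PhCH₂–OClO₃ loses ClO₄⁻: pKₐ(HClO₄) ≈ -10
PhCH₂–O(H)CH₃⁺ loses R'OH: pKₐ(R'OH₂⁺) ≈ -2.4
PhCH₂–NH₃⁺ loses NH₃: pKₐ(NH₄⁺) ≈ 9.2

PhCH₂–N₂⁺ > PhCH₂–OTf > PhCH₂–OClO₃ > PhCH₂–O(H)CH₃⁺ > PhCH₂–NH₃⁺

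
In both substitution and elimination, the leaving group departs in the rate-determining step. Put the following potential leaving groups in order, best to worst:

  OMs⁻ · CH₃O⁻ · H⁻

Leaving-group ability tracks the stability of the departed species; conjugate-acid pKₐ is the usual yardstick (lower pKₐ → better LG).
OMs⁻: pKₐ(CH₃SO₃H (MsOH)) ≈ -1.9
CH₃O⁻: pKₐ(CH₃OH) ≈ 15.5
H⁻: pKₐ(H₂) ≈ 36 — extremely strong base; leaves only in special hydride-transfer contexts

OMs⁻ > CH₃O⁻ > H⁻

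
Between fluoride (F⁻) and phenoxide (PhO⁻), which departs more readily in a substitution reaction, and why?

fluoride (F⁻) is the better leaving group.
pKₐ(HF) ≈ 3.2 versus pKₐ(C₆H₅OH (phenol)) ≈ 10: fluoride (F⁻) is the much weaker base.
Small and strongly basic; the poor halide leaving group.

fluoride (F⁻)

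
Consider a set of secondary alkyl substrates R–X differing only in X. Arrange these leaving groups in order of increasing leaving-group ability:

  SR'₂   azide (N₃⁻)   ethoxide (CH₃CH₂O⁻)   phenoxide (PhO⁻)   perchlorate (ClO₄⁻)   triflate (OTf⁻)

ethoxide (CH₃CH₂O⁻) < phenoxide (PhO⁻) < azide (N₃⁻) < SR'₂ < perchlorate (ClO₄⁻) < triflate (OTf⁻)

Leaving-group ability tracks the stability of the departed species; conjugate-acid pKₐ is the usual yardstick (lower pKₐ → better LG).
triflate (OTf⁻): pKₐ(CF₃SO₃H (triflic acid)) ≈ -14
perchlorate (ClO₄⁻): pKₐ(HClO₄) ≈ -10
SR'₂: pKₐ(R'₂SH⁺) ≈ -7
azide (N₃⁻): pKₐ(HN₃) ≈ 4.7
phenoxide (PhO⁻): pKₐ(C₆H₅OH (phenol)) ≈ 10
ethoxide (CH₃CH₂O⁻): pKₐ(CH₃CH₂OH) ≈ 16
The question asks for worst first, so the sequence is read in increasing leaving-group ability.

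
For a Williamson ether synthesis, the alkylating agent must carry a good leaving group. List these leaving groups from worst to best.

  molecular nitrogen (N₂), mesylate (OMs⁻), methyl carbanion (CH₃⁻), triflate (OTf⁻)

A good leaving group is a weak base: the lower the pKₐ of its conjugate acid, the more readily it departs.
molecular nitrogen (N₂): no meaningful conjugate acid; N₂ departs as an exceptionally stable neutral molecule
triflate (OTf⁻): pKₐ(CF₃SO₃H (triflic acid)) ≈ -14
mesylate (OMs⁻): pKₐ(CH₃SO₃H (MsOH)) ≈ -1.9 — resonance-delocalised alkanesulfonate
methyl carbanion (CH₃⁻): pKₐ(CH₄) ≈ 48 — unstabilised carbanion; the worst conceivable leaving group
The question asks for worst first, so the sequence is read in increasing leaving-group ability.

methyl carbanion (CH₃⁻) < mesylate (OMs⁻) < triflate (OTf⁻) < molecular nitrogen (N₂)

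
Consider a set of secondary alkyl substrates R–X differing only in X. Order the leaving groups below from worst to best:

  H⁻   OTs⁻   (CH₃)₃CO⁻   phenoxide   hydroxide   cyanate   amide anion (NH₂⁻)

OTs⁻: pKₐ(p-CH₃C₆H₄SO₃H (TsOH)) ≈ -2.8 — resonance-delocalised arenesulfonate
cyanate: pKₐ(HOCN) ≈ 3.5 — resonance between N and O
phenoxide: pKₐ(C₆H₅OH (phenol)) ≈ 10 — resonance into the ring helps, but still a poor LG
hydroxide: pKₐ(H₂O) ≈ 15.7 — strong base; essentially never leaves without prior activation
(CH₃)₃CO⁻: pKₐ(t-BuOH) ≈ 18 — bulky, strongly basic alkoxide
H⁻: pKₐ(H₂) ≈ 36 — extremely strong base; leaves only in special hydride-transfer contexts
amide anion (NH₂⁻): pKₐ(NH₃) ≈ 38 — extremely strong base; never a leaving group
The question asks for worst first, so the sequence is read in increasing leaving-group ability.

amide anion (NH₂⁻) < H⁻ < (CH₃)₃CO⁻ < hydroxide < phenoxide < cyanate < OTs⁻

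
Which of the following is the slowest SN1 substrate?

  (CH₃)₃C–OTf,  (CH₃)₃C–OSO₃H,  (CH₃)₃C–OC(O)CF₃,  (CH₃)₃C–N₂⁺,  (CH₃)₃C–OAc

Same R in every case — rank the leaving groups.
Rank by basicity of the departing species: weakest base leaves most easily.
(CH₃)₃C–N₂⁺ loses N₂: no meaningful conjugate acid; N₂ departs as an exceptionally stable neutral molecule
(CH₃)₃C–OTf loses OTf⁻: pKₐ(CF₃SO₃H (triflic acid)) ≈ -14
(CH₃)₃C–OSO₃H loses HSO₄⁻: pKₐ(H₂SO₄) ≈ -3
(CH₃)₃C–OC(O)CF₃ loses CF₃COO⁻: pKₐ(CF₃COOH) ≈ 0.2
(CH₃)₃C–OAc loses AcO⁻: pKₐ(CH₃COOH) ≈ 4.8

(CH₃)₃C–OAc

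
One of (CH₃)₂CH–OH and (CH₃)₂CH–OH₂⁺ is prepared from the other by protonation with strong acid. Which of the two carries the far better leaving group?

From (CH₃)₂CH–OH the departing group would be OH⁻ (pKₐ(H₂O) ≈ 15.7). Strong base; essentially never leaves without prior activation.
From (CH₃)₂CH–OH₂⁺ the leaving group is H₂O (pKₐ(H₃O⁺) ≈ -1.7). Neutral; leaves from a protonated alcohol (R–OH₂⁺).
Protonation with strong acid works by converting the leaving group from hydroxide to neutral water, making (CH₃)₂CH–OH₂⁺ enormously more reactive.

(CH₃)₂CH–OH₂⁺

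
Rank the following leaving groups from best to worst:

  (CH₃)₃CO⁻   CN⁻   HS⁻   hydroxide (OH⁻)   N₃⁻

Rank by basicity of the departing species: weakest base leaves most easily.
N₃⁻: pKₐ(HN₃) ≈ 4.7
HS⁻: pKₐ(H₂S) ≈ 7
CN⁻: pKₐ(HCN) ≈ 9.2
hydroxide (OH⁻): pKₐ(H₂O) ≈ 15.7
(CH₃)₃CO⁻: pKₐ(t-BuOH) ≈ 18

N₃⁻ > HS⁻ > CN⁻ > hydroxide (OH⁻) > (CH₃)₃CO⁻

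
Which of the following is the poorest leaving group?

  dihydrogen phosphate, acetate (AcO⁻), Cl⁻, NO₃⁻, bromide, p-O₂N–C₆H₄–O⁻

p-O₂N–C₆H₄–O⁻

Rank by basicity of the departing species: weakest base leaves most easily.
bromide: pKₐ(HBr) ≈ -9
Cl⁻: pKₐ(HCl) ≈ -7
NO₃⁻: pKₐ(HNO₃) ≈ -1.3
dihydrogen phosphate: pKₐ(H₃PO₄) ≈ 2.1
acetate (AcO⁻): pKₐ(CH₃COOH) ≈ 4.8
p-O₂N–C₆H₄–O⁻: pKₐ(p-nitrophenol) ≈ 7.2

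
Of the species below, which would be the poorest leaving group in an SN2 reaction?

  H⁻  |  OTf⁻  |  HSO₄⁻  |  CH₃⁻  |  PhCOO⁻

CH₃⁻

OTf⁻: pKₐ(CF₃SO₃H (triflic acid)) ≈ -14
HSO₄⁻: pKₐ(H₂SO₄) ≈ -3
PhCOO⁻: pKₐ(C₆H₅COOH) ≈ 4.2
H⁻: pKₐ(H₂) ≈ 36
CH₃⁻: pKₐ(CH₄) ≈ 48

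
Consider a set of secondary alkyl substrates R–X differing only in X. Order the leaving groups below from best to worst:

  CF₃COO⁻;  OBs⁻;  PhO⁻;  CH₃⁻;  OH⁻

Leaving-group ability tracks the stability of the departed species; conjugate-acid pKₐ is the usual yardstick (lower pKₐ → better LG).
OBs⁻: pKₐ(p-BrC₆H₄SO₃H) ≈ -2.8 — arenesulfonate with a p-bromo substituent
CF₃COO⁻: pKₐ(CF₃COOH) ≈ 0.2 — strongly electron-withdrawing CF₃ stabilises the carboxylate
PhO⁻: pKₐ(C₆H₅OH (phenol)) ≈ 10 — resonance into the ring helps, but still a poor LG
OH⁻: pKₐ(H₂O) ≈ 15.7 — strong base; essentially never leaves without prior activation
CH₃⁻: pKₐ(CH₄) ≈ 48 — unstabilised carbanion; the worst conceivable leaving group

OBs⁻ > CF₃COO⁻ > PhO⁻ > OH⁻ > CH₃⁻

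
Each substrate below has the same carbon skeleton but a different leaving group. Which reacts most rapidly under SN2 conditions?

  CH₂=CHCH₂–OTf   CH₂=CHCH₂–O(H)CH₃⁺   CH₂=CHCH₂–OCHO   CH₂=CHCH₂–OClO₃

CH₂=CHCH₂–OTf

Same R in every case — rank the leaving groups.
Leaving-group ability tracks the stability of the departed species; conjugate-acid pKₐ is the usual yardstick (lower pKₐ → better LG).
CH₂=CHCH₂–OTf loses OTf⁻: pKₐ(CF₃SO₃H (triflic acid)) ≈ -14
CH₂=CHCH₂–OClO₃ loses ClO₄⁻: pKₐ(HClO₄) ≈ -10
CH₂=CHCH₂–O(H)CH₃⁺ loses R'OH: pKₐ(R'OH₂⁺) ≈ -2.4
CH₂=CHCH₂–OCHO loses HCOO⁻: pKₐ(HCOOH) ≈ 3.8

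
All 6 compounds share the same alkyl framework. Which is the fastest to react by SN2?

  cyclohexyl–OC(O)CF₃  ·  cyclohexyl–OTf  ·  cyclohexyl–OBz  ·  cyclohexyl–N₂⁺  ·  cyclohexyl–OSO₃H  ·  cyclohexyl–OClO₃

cyclohexyl–N₂⁺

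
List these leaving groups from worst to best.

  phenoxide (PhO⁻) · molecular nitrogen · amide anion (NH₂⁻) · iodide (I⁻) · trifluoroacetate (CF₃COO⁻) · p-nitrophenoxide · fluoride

amide anion (NH₂⁻) < phenoxide (PhO⁻) < p-nitrophenoxide < fluoride < trifluoroacetate (CF₃COO⁻) < iodide (I⁻) < molecular nitrogen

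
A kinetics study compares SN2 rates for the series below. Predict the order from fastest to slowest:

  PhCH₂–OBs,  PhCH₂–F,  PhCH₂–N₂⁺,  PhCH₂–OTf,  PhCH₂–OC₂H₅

The skeletons are identical, so relative rate is governed entirely by leaving-group ability.
The more stable X⁻ (or X) is on its own — i.e. the weaker a base it is — the better a leaving group it makes.
PhCH₂–N₂⁺ loses N₂: no meaningful conjugate acid; N₂ departs as an exceptionally stable neutral molecule
PhCH₂–OTf loses OTf⁻: pKₐ(CF₃SO₃H (triflic acid)) ≈ -14
PhCH₂–OBs loses OBs⁻: pKₐ(p-BrC₆H₄SO₃H) ≈ -2.8
PhCH₂–F loses F⁻: pKₐ(HF) ≈ 3.2
PhCH₂–OC₂H₅ loses CH₃CH₂O⁻: pKₐ(CH₃CH₂OH) ≈ 16

PhCH₂–N₂⁺ > PhCH₂–OTf > PhCH₂–OBs > PhCH₂–F > PhCH₂–OC₂H₅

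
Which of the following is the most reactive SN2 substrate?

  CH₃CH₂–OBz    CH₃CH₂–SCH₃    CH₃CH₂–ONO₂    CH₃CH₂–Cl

The skeletons are identical, so relative rate is governed entirely by leaving-group ability.
The more stable X⁻ (or X) is on its own — i.e. the weaker a base it is — the better a leaving group it makes.
CH₃CH₂–Cl loses Cl⁻: pKₐ(HCl) ≈ -7
CH₃CH₂–ONO₂ loses NO₃⁻: pKₐ(HNO₃) ≈ -1.3
CH₃CH₂–OBz loses PhCOO⁻: pKₐ(C₆H₅COOH) ≈ 4.2
CH₃CH₂–SCH₃ loses RS⁻: pKₐ(RSH (a thiol)) ≈ 10.5

CH₃CH₂–Cl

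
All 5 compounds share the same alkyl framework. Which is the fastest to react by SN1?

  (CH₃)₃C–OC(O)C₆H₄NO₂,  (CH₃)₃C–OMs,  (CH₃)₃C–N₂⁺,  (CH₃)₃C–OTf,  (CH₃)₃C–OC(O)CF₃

With the same alkyl group throughout, only the leaving group differentiates the rates.
Rank by basicity of the departing species: weakest base leaves most easily.
(CH₃)₃C–N₂⁺ loses N₂: no meaningful conjugate acid; N₂ departs as an exceptionally stable neutral molecule
(CH₃)₃C–OTf loses OTf⁻: pKₐ(CF₃SO₃H (triflic acid)) ≈ -14
(CH₃)₃C–OMs loses OMs⁻: pKₐ(CH₃SO₃H (MsOH)) ≈ -1.9
(CH₃)₃C–OC(O)CF₃ loses CF₃COO⁻: pKₐ(CF₃COOH) ≈ 0.2
(CH₃)₃C–OC(O)C₆H₄NO₂ loses p-O₂N–C₆H₄–COO⁻: pKₐ(p-nitrobenzoic acid) ≈ 3.4

(CH₃)₃C–N₂⁺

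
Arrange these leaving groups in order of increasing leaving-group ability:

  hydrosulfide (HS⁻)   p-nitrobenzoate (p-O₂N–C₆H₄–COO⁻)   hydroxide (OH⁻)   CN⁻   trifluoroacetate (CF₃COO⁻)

hydroxide (OH⁻) < CN⁻ < hydrosulfide (HS⁻) < p-nitrobenzoate (p-O₂N–C₆H₄–COO⁻) < trifluoroacetate (CF₃COO⁻)

trifluoroacetate (CF₃COO⁻): pKₐ(CF₃COOH) ≈ 0.2 — strongly electron-withdrawing CF₃ stabilises the carboxylate
p-nitrobenzoate (p-O₂N–C₆H₄–COO⁻): pKₐ(p-nitrobenzoic acid) ≈ 3.4 — electron-withdrawing nitro group stabilises the carboxylate
hydrosulfide (HS⁻): pKₐ(H₂S) ≈ 7 — larger and more polarisable than the oxygen analogue
CN⁻: pKₐ(HCN) ≈ 9.2 — sp carbon stabilises the charge somewhat, but still a poor LG
hydroxide (OH⁻): pKₐ(H₂O) ≈ 15.7 — strong base; essentially never leaves without prior activation
Reversing gives the worst-to-best order requested.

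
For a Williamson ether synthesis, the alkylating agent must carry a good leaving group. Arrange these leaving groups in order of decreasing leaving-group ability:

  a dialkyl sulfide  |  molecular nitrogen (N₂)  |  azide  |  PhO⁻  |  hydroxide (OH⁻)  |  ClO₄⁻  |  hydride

molecular nitrogen (N₂) > ClO₄⁻ > a dialkyl sulfide > azide > PhO⁻ > hydroxide (OH⁻) > hydride

molecular nitrogen (N₂): no meaningful conjugate acid; N₂ departs as an exceptionally stable neutral molecule
ClO₄⁻: pKₐ(HClO₄) ≈ -10
a dialkyl sulfide: pKₐ(R'₂SH⁺) ≈ -7
azide: pKₐ(HN₃) ≈ 4.7
PhO⁻: pKₐ(C₆H₅OH (phenol)) ≈ 10
hydroxide (OH⁻): pKₐ(H₂O) ≈ 15.7
hydride: pKₐ(H₂) ≈ 36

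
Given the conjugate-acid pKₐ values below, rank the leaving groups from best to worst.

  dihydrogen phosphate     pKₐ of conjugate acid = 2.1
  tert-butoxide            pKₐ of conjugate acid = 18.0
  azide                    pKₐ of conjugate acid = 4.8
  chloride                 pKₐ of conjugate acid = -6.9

chloride > dihydrogen phosphate > azide > tert-butoxide

Lower conjugate-acid pKₐ ⇒ weaker base ⇒ better leaving group.
Sorting by the given values: chloride (-6.9), dihydrogen phosphate (2.1), azide (4.8), tert-butoxide (18.0).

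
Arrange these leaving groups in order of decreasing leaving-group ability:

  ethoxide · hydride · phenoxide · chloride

chloride: pKₐ(HCl) ≈ -7
phenoxide: pKₐ(C₆H₅OH (phenol)) ≈ 10 — resonance into the ring helps, but still a poor LG
ethoxide: pKₐ(CH₃CH₂OH) ≈ 16 — strong base; alkoxides do not leave unassisted
hydride: pKₐ(H₂) ≈ 36 — extremely strong base; leaves only in special hydride-transfer contexts

chloride > phenoxide > ethoxide > hydride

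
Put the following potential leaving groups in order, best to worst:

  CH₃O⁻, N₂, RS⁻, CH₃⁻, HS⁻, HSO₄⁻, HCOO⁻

Leaving-group ability tracks the stability of the departed species; conjugate-acid pKₐ is the usual yardstick (lower pKₐ → better LG).
N₂: no meaningful conjugate acid; N₂ departs as an exceptionally stable neutral molecule
HSO₄⁻: pKₐ(H₂SO₄) ≈ -3
HCOO⁻: pKₐ(HCOOH) ≈ 3.8
HS⁻: pKₐ(H₂S) ≈ 7
RS⁻: pKₐ(RSH (a thiol)) ≈ 10.5
CH₃O⁻: pKₐ(CH₃OH) ≈ 15.5
CH₃⁻: pKₐ(CH₄) ≈ 48

N₂ > HSO₄⁻ > HCOO⁻ > HS⁻ > RS⁻ > CH₃O⁻ > CH₃⁻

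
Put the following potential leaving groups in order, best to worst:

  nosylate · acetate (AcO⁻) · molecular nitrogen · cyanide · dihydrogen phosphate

molecular nitrogen > nosylate > dihydrogen phosphate > acetate (AcO⁻) > cyanide

molecular nitrogen: no meaningful conjugate acid; N₂ departs as an exceptionally stable neutral molecule
nosylate: pKₐ(p-O₂NC₆H₄SO₃H) ≈ -3.5 — p-nitro group further stabilises the sulfonate
dihydrogen phosphate: pKₐ(H₃PO₄) ≈ 2.1 — moderate base; biological leaving group after further activation
acetate (AcO⁻): pKₐ(CH₃COOH) ≈ 4.8
cyanide: pKₐ(HCN) ≈ 9.2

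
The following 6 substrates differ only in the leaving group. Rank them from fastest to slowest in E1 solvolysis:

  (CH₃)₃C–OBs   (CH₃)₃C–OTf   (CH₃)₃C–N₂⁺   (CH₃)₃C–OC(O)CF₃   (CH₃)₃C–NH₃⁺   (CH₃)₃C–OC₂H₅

(CH₃)₃C–N₂⁺ > (CH₃)₃C–OTf > (CH₃)₃C–OBs > (CH₃)₃C–OC(O)CF₃ > (CH₃)₃C–NH₃⁺ > (CH₃)₃C–OC₂H₅

Identical carbon frameworks mean the comparison reduces to leaving-group quality.
Leaving-group ability tracks the stability of the departed species; conjugate-acid pKₐ is the usual yardstick (lower pKₐ → better LG).
(CH₃)₃C–N₂⁺ loses N₂: no meaningful conjugate acid; N₂ departs as an exceptionally stable neutral molecule
(CH₃)₃C–OTf loses OTf⁻: pKₐ(CF₃SO₃H (triflic acid)) ≈ -14
(CH₃)₃C–OBs loses OBs⁻: pKₐ(p-BrC₆H₄SO₃H) ≈ -2.8
(CH₃)₃C–OC(O)CF₃ loses CF₃COO⁻: pKₐ(CF₃COOH) ≈ 0.2
(CH₃)₃C–NH₃⁺ loses NH₃: pKₐ(NH₄⁺) ≈ 9.2
(CH₃)₃C–OC₂H₅ loses CH₃CH₂O⁻: pKₐ(CH₃CH₂OH) ≈ 16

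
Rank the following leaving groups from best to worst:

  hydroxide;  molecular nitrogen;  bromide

molecular nitrogen > bromide > hydroxide

Rank by basicity of the departing species: weakest base leaves most easily.
molecular nitrogen: no meaningful conjugate acid; N₂ departs as an exceptionally stable neutral molecule
bromide: pKₐ(HBr) ≈ -9 — weak base; good leaving group
hydroxide: pKₐ(H₂O) ≈ 15.7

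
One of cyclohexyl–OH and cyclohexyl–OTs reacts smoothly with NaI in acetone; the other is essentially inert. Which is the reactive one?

cyclohexyl–OTs

From cyclohexyl–OH the departing group would be OH⁻ (pKₐ(H₂O) ≈ 15.7). Strong base; essentially never leaves without prior activation.
From cyclohexyl–OTs the leaving group is OTs⁻ (pKₐ(p-CH₃C₆H₄SO₃H (TsOH)) ≈ -2.8). Resonance-delocalised arenesulfonate.
(In practice cyclohexyl–OTs is made from cyclohexyl–OH by treatment with TsCl / pyridine, converting the hydroxyl into a tosylate.)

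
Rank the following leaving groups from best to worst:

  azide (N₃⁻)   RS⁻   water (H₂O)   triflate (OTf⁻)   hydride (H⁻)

Leaving-group ability tracks the stability of the departed species; conjugate-acid pKₐ is the usual yardstick (lower pKₐ → better LG).
triflate (OTf⁻): pKₐ(CF₃SO₃H (triflic acid)) ≈ -14
water (H₂O): pKₐ(H₃O⁺) ≈ -1.7
azide (N₃⁻): pKₐ(HN₃) ≈ 4.7
RS⁻: pKₐ(RSH (a thiol)) ≈ 10.5
hydride (H⁻): pKₐ(H₂) ≈ 36

triflate (OTf⁻) > water (H₂O) > azide (N₃⁻) > RS⁻ > hydride (H⁻)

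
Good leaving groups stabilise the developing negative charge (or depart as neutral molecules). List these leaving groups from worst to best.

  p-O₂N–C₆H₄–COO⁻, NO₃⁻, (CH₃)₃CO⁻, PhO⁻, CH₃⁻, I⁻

CH₃⁻ < (CH₃)₃CO⁻ < PhO⁻ < p-O₂N–C₆H₄–COO⁻ < NO₃⁻ < I⁻

A good leaving group is a weak base: the lower the pKₐ of its conjugate acid, the more readily it departs.
I⁻: pKₐ(HI) ≈ -10
NO₃⁻: pKₐ(HNO₃) ≈ -1.3
p-O₂N–C₆H₄–COO⁻: pKₐ(p-nitrobenzoic acid) ≈ 3.4
PhO⁻: pKₐ(C₆H₅OH (phenol)) ≈ 10
(CH₃)₃CO⁻: pKₐ(t-BuOH) ≈ 18
CH₃⁻: pKₐ(CH₄) ≈ 48
Reversing gives the worst-to-best order requested.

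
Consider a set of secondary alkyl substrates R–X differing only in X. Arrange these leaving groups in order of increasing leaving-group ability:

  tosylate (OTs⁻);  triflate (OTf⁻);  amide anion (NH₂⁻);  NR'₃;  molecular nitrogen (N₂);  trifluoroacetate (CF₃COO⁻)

Leaving-group ability tracks the stability of the departed species; conjugate-acid pKₐ is the usual yardstick (lower pKₐ → better LG).
molecular nitrogen (N₂): no meaningful conjugate acid; N₂ departs as an exceptionally stable neutral molecule
triflate (OTf⁻): pKₐ(CF₃SO₃H (triflic acid)) ≈ -14
tosylate (OTs⁻): pKₐ(p-CH₃C₆H₄SO₃H (TsOH)) ≈ -2.8 — resonance-delocalised arenesulfonate
trifluoroacetate (CF₃COO⁻): pKₐ(CF₃COOH) ≈ 0.2 — strongly electron-withdrawing CF₃ stabilises the carboxylate
NR'₃: pKₐ(R'₃NH⁺) ≈ 10.7
amide anion (NH₂⁻): pKₐ(NH₃) ≈ 38 — extremely strong base; never a leaving group
Reversing gives the worst-to-best order requested.

amide anion (NH₂⁻) < NR'₃ < trifluoroacetate (CF₃COO⁻) < tosylate (OTs⁻) < triflate (OTf⁻) < molecular nitrogen (N₂)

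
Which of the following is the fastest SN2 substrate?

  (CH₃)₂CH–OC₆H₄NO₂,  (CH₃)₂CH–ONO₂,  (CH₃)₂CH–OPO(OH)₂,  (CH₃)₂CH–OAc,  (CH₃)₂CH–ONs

Identical carbon frameworks mean the comparison reduces to leaving-group quality.
The more stable X⁻ (or X) is on its own — i.e. the weaker a base it is — the better a leaving group it makes.
(CH₃)₂CH–ONs loses ONs⁻: pKₐ(p-O₂NC₆H₄SO₃H) ≈ -3.5
(CH₃)₂CH–ONO₂ loses NO₃⁻: pKₐ(HNO₃) ≈ -1.3
(CH₃)₂CH–OPO(OH)₂ loses H₂PO₄⁻: pKₐ(H₃PO₄) ≈ 2.1
(CH₃)₂CH–OAc loses AcO⁻: pKₐ(CH₃COOH) ≈ 4.8
(CH₃)₂CH–OC₆H₄NO₂ loses p-O₂N–C₆H₄–O⁻: pKₐ(p-nitrophenol) ≈ 7.2

(CH₃)₂CH–ONs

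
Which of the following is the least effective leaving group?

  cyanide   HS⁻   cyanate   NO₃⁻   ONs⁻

cyanide

Rank by basicity of the departing species: weakest base leaves most easily.
ONs⁻: pKₐ(p-O₂NC₆H₄SO₃H) ≈ -3.5
NO₃⁻: pKₐ(HNO₃) ≈ -1.3
cyanate: pKₐ(HOCN) ≈ 3.5
HS⁻: pKₐ(H₂S) ≈ 7
cyanide: pKₐ(HCN) ≈ 9.2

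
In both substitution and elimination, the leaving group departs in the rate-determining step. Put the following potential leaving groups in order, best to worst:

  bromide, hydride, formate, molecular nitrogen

molecular nitrogen > bromide > formate > hydride

Rank by basicity of the departing species: weakest base leaves most easily.
molecular nitrogen: no meaningful conjugate acid; N₂ departs as an exceptionally stable neutral molecule
bromide: pKₐ(HBr) ≈ -9
formate: pKₐ(HCOOH) ≈ 3.8
hydride: pKₐ(H₂) ≈ 36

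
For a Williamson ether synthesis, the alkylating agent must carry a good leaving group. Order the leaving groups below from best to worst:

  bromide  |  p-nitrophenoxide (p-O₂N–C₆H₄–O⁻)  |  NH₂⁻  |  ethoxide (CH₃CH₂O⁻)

Rank by basicity of the departing species: weakest base leaves most easily.
bromide: pKₐ(HBr) ≈ -9 — weak base; good leaving group
p-nitrophenoxide (p-O₂N–C₆H₄–O⁻): pKₐ(p-nitrophenol) ≈ 7.2
ethoxide (CH₃CH₂O⁻): pKₐ(CH₃CH₂OH) ≈ 16 — strong base; alkoxides do not leave unassisted
NH₂⁻: pKₐ(NH₃) ≈ 38

bromide > p-nitrophenoxide (p-O₂N–C₆H₄–O⁻) > ethoxide (CH₃CH₂O⁻) > NH₂⁻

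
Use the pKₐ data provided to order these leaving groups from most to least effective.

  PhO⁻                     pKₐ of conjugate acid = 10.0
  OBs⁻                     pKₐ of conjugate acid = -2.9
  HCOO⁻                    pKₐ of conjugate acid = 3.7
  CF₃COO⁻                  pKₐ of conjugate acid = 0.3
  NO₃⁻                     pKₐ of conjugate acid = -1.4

OBs⁻ > NO₃⁻ > CF₃COO⁻ > HCOO⁻ > PhO⁻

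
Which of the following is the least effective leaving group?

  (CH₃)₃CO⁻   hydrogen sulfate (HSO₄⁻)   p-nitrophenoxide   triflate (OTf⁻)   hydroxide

(CH₃)₃CO⁻

Rank by basicity of the departing species: weakest base leaves most easily.
triflate (OTf⁻): pKₐ(CF₃SO₃H (triflic acid)) ≈ -14
hydrogen sulfate (HSO₄⁻): pKₐ(H₂SO₄) ≈ -3
p-nitrophenoxide: pKₐ(p-nitrophenol) ≈ 7.2
hydroxide: pKₐ(H₂O) ≈ 15.7
(CH₃)₃CO⁻: pKₐ(t-BuOH) ≈ 18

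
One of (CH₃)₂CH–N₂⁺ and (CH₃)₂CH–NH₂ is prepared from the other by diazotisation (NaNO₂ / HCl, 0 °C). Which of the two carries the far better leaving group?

(CH₃)₂CH–N₂⁺

From (CH₃)₂CH–NH₂ the departing group would be NH₂⁻ (pKₐ(NH₃) ≈ 38). Extremely strong base; never a leaving group.
From (CH₃)₂CH–N₂⁺ the leaving group is N₂ (no meaningful conjugate acid; N₂ departs as an exceptionally stable neutral molecule).
Diazotisation (NaNO₂ / HCl, 0 °C) works by generating a diazonium salt that expels N₂, making (CH₃)₂CH–N₂⁺ enormously more reactive.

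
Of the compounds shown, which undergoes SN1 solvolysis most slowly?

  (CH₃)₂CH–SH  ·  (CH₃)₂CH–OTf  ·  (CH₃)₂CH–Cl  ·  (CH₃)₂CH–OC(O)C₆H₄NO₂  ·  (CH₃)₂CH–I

Identical carbon frameworks mean the comparison reduces to leaving-group quality.
Leaving-group ability tracks the stability of the departed species; conjugate-acid pKₐ is the usual yardstick (lower pKₐ → better LG).
(CH₃)₂CH–OTf loses OTf⁻: pKₐ(CF₃SO₃H (triflic acid)) ≈ -14
(CH₃)₂CH–I loses I⁻: pKₐ(HI) ≈ -10
(CH₃)₂CH–Cl loses Cl⁻: pKₐ(HCl) ≈ -7
(CH₃)₂CH–OC(O)C₆H₄NO₂ loses p-O₂N–C₆H₄–COO⁻: pKₐ(p-nitrobenzoic acid) ≈ 3.4
(CH₃)₂CH–SH loses HS⁻: pKₐ(H₂S) ≈ 7

(CH₃)₂CH–SH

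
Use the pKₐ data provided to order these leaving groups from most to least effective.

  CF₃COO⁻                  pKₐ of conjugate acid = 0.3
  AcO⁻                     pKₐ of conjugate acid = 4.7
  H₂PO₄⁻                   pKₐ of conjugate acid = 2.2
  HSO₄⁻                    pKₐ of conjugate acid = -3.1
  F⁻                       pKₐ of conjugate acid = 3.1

HSO₄⁻ > CF₃COO⁻ > H₂PO₄⁻ > F⁻ > AcO⁻

Lower conjugate-acid pKₐ ⇒ weaker base ⇒ better leaving group.
Sorting by the given values: HSO₄⁻ (-3.1), CF₃COO⁻ (0.3), H₂PO₄⁻ (2.2), F⁻ (3.1), AcO⁻ (4.7).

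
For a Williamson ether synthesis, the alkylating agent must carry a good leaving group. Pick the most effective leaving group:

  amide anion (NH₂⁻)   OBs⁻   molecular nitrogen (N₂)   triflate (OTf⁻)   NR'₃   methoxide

molecular nitrogen (N₂): no meaningful conjugate acid; N₂ departs as an exceptionally stable neutral molecule
triflate (OTf⁻): pKₐ(CF₃SO₃H (triflic acid)) ≈ -14
OBs⁻: pKₐ(p-BrC₆H₄SO₃H) ≈ -2.8
NR'₃: pKₐ(R'₃NH⁺) ≈ 10.7
methoxide: pKₐ(CH₃OH) ≈ 15.5
amide anion (NH₂⁻): pKₐ(NH₃) ≈ 38

molecular nitrogen (N₂)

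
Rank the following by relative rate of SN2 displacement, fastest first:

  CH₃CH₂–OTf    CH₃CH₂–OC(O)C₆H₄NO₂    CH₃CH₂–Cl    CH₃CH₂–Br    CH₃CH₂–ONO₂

Identical carbon frameworks mean the comparison reduces to leaving-group quality.
A good leaving group is a weak base: the lower the pKₐ of its conjugate acid, the more readily it departs.
CH₃CH₂–OTf loses OTf⁻: pKₐ(CF₃SO₃H (triflic acid)) ≈ -14
CH₃CH₂–Br loses Br⁻: pKₐ(HBr) ≈ -9
CH₃CH₂–Cl loses Cl⁻: pKₐ(HCl) ≈ -7
CH₃CH₂–ONO₂ loses NO₃⁻: pKₐ(HNO₃) ≈ -1.3
CH₃CH₂–OC(O)C₆H₄NO₂ loses p-O₂N–C₆H₄–COO⁻: pKₐ(p-nitrobenzoic acid) ≈ 3.4

CH₃CH₂–OTf > CH₃CH₂–Br > CH₃CH₂–Cl > CH₃CH₂–ONO₂ > CH₃CH₂–OC(O)C₆H₄NO₂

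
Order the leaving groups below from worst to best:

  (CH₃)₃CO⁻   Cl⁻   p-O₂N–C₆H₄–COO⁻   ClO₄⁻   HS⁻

(CH₃)₃CO⁻ < HS⁻ < p-O₂N–C₆H₄–COO⁻ < Cl⁻ < ClO₄⁻

A good leaving group is a weak base: the lower the pKₐ of its conjugate acid, the more readily it departs.
ClO₄⁻: pKₐ(HClO₄) ≈ -10
Cl⁻: pKₐ(HCl) ≈ -7
p-O₂N–C₆H₄–COO⁻: pKₐ(p-nitrobenzoic acid) ≈ 3.4
HS⁻: pKₐ(H₂S) ≈ 7
(CH₃)₃CO⁻: pKₐ(t-BuOH) ≈ 18
Listed from poorest to best leaving group as asked.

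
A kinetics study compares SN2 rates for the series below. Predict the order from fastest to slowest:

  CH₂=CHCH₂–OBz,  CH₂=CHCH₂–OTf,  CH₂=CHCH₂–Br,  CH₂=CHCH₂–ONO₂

CH₂=CHCH₂–OTf > CH₂=CHCH₂–Br > CH₂=CHCH₂–ONO₂ > CH₂=CHCH₂–OBz

The skeletons are identical, so relative rate is governed entirely by leaving-group ability.
A good leaving group is a weak base: the lower the pKₐ of its conjugate acid, the more readily it departs.
CH₂=CHCH₂–OTf loses OTf⁻: pKₐ(CF₃SO₃H (triflic acid)) ≈ -14
CH₂=CHCH₂–Br loses Br⁻: pKₐ(HBr) ≈ -9
CH₂=CHCH₂–ONO₂ loses NO₃⁻: pKₐ(HNO₃) ≈ -1.3
CH₂=CHCH₂–OBz loses PhCOO⁻: pKₐ(C₆H₅COOH) ≈ 4.2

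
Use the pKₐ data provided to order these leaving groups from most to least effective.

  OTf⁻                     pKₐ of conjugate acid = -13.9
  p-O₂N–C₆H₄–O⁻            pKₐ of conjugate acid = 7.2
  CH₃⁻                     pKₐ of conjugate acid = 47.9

OTf⁻ > p-O₂N–C₆H₄–O⁻ > CH₃⁻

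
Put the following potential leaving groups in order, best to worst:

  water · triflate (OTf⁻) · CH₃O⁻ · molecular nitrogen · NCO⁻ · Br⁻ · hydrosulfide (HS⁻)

Leaving-group ability tracks the stability of the departed species; conjugate-acid pKₐ is the usual yardstick (lower pKₐ → better LG).
molecular nitrogen: no meaningful conjugate acid; N₂ departs as an exceptionally stable neutral molecule
triflate (OTf⁻): pKₐ(CF₃SO₃H (triflic acid)) ≈ -14
Br⁻: pKₐ(HBr) ≈ -9
water: pKₐ(H₃O⁺) ≈ -1.7
NCO⁻: pKₐ(HOCN) ≈ 3.5
hydrosulfide (HS⁻): pKₐ(H₂S) ≈ 7
CH₃O⁻: pKₐ(CH₃OH) ≈ 15.5

molecular nitrogen > triflate (OTf⁻) > Br⁻ > water > NCO⁻ > hydrosulfide (HS⁻) > CH₃O⁻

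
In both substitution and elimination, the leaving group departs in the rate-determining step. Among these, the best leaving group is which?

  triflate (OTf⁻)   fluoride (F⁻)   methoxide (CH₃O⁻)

Rank by basicity of the departing species: weakest base leaves most easily.
triflate (OTf⁻): pKₐ(CF₃SO₃H (triflic acid)) ≈ -14
fluoride (F⁻): pKₐ(HF) ≈ 3.2
methoxide (CH₃O⁻): pKₐ(CH₃OH) ≈ 15.5

triflate (OTf⁻)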